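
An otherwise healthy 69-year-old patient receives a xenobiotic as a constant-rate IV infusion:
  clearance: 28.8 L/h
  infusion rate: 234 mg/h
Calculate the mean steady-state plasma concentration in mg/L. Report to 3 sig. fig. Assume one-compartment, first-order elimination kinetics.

At steady state Css = R₀ / CL = 234 / 28.80 = 8.125 mg/L

8.13 mg/L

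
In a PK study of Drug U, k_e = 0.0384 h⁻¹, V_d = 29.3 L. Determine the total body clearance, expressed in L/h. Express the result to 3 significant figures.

CL = k × Vd = 0.0384 × 29.3 = 1.125 L/h

1.13 L/h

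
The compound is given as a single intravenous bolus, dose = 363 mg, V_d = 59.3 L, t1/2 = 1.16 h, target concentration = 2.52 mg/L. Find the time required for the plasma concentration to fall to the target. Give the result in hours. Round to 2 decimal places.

1.49 h

C₀ = Dose / Vd = 363.0 / 59.3 = 6.121 mg/L
k = ln2 / t½ = 0.693147 / 1.16 = 0.5975 h⁻¹
t = ln(C₀ / C) / k = ln(6.121 / 2.52) / 0.5975
  = ln(2.429) / 0.5975 = 0.8875 / 0.5975 = 1.485 h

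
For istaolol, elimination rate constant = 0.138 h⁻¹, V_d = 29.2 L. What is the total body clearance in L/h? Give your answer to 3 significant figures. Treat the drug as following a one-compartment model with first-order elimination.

4.03 L/h

CL = k × Vd = 0.138 × 29.2 = 4.030 L/h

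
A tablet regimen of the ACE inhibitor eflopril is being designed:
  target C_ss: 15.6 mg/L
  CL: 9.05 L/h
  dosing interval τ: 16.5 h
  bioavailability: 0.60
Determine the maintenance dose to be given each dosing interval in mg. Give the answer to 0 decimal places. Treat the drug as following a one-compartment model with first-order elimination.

At steady state, F × (Dose/τ) = Css × CL.
Dose = Css × CL × τ / F = 15.6 × 9.050 × 16.5 / 0.60 = 3882 mg

3882 mg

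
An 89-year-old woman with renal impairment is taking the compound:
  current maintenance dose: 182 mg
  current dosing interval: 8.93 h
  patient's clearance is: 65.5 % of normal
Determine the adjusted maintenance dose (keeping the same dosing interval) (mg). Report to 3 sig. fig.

119 mg

To keep the same average steady-state level, dosing rate must scale with clearance.
CL ratio = 65.5 / 100 = 0.6550
New dose (same interval) = 182 × 0.6550 = 119.2 mg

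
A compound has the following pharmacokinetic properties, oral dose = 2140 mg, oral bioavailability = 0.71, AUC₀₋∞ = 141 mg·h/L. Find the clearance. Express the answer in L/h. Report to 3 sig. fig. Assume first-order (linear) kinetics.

CL = F·Dose / AUC = 0.71 × 2140 / 141 = 10.78 L/h

10.8 L/h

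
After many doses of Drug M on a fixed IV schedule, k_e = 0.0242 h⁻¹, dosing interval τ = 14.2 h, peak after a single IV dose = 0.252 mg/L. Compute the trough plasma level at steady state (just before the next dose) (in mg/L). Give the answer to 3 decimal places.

0.615 mg/L

e^(−kτ) = e^(−0.02420 × 14.2) = 0.7092
Accumulation ratio R = 1 / (1 − e^(−kτ)) = 1 / (1 − 0.7092) = 3.439
Steady-state trough = C₀ × R × e^(−kτ) = 0.252 × 3.439 × 0.7092 = 0.6146 mg/L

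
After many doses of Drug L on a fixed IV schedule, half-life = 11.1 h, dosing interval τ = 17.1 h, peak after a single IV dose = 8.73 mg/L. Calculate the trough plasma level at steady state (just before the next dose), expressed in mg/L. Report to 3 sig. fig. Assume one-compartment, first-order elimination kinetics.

4.57 mg/L

k = ln2 / t½ = 0.693147 / 11.1 = 0.06245 h⁻¹
e^(−kτ) = e^(−0.06245 × 17.1) = 0.3437
Accumulation ratio R = 1 / (1 − e^(−kτ)) = 1 / (1 − 0.3437) = 1.524
Steady-state trough = C₀ × R × e^(−kτ) = 8.73 × 1.524 × 0.3437 = 4.573 mg/L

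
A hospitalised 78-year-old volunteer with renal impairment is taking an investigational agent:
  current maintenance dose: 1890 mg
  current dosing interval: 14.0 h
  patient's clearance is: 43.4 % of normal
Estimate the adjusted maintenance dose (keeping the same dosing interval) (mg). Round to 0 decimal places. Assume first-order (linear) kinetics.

To keep the same average steady-state level, dosing rate must scale with clearance.
CL ratio = 43.4 / 100 = 0.4340
New dose (same interval) = 1890 × 0.4340 = 820.3 mg

820 mg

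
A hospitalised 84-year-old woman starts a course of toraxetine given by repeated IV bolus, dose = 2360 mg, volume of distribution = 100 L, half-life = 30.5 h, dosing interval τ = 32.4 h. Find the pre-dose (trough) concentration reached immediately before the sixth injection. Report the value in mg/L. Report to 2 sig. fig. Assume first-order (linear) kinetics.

21 mg/L

C₀ per dose = Dose / Vd = 2360 / 100 = 23.60 mg/L
k = ln2 / t½ = 0.693147 / 30.5 = 0.02273 h⁻¹
Fraction remaining after one interval: r = e^(−kτ) = e^(−0.02273 × 32.4) = 0.4788
Before dose 6, 5 doses have been given (aged 1τ, 2τ, 3τ, 4τ, 5τ).
C_trough = C₀ × (r + r² + … + r^5) = C₀ × r(1−r^5)/(1−r)
        = 23.60 × 0.4788 × (1 − 0.02516) / (1 − 0.4788) = 21.13 mg/L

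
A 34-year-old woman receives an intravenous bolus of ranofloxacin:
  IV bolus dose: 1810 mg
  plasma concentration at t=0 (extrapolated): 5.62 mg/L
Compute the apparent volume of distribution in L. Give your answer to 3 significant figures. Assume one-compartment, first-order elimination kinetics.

Vd = Dose / C₀ = 1810 / 5.62 = 322.1 L

322 L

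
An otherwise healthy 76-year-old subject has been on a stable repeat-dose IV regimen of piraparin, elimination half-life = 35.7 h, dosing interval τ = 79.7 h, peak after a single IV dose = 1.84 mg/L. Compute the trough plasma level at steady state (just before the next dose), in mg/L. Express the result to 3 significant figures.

0.497 mg/L

k = ln2 / t½ = 0.693147 / 35.7 = 0.01942 h⁻¹
e^(−kτ) = e^(−0.01942 × 79.7) = 0.2127
Accumulation ratio R = 1 / (1 − e^(−kτ)) = 1 / (1 − 0.2127) = 1.270
Steady-state trough = C₀ × R × e^(−kτ) = 1.84 × 1.270 × 0.2127 = 0.4970 mg/L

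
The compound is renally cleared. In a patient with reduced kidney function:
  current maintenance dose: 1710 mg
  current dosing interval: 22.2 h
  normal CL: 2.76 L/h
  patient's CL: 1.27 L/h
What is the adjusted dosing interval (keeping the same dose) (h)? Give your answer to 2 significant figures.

To keep the same average steady-state level, dosing rate must scale with clearance.
CL ratio = 1.27 / 2.76 = 0.4601
New interval (same dose) = 22.2 / 0.4601 = 48.25 h

48 h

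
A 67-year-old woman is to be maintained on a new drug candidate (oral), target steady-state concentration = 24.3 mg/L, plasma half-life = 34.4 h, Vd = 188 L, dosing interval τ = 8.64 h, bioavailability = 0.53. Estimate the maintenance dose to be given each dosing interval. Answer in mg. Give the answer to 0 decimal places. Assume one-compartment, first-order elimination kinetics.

1501 mg

k = ln2 / t½ = 0.693147 / 34.4 = 0.02015 h⁻¹
CL = k × Vd = 0.02015 × 188 = 3.788 L/h
At steady state, F × (Dose/τ) = Css × CL.
Dose = Css × CL × τ / F = 24.3 × 3.788 × 8.64 / 0.53 = 1501 mg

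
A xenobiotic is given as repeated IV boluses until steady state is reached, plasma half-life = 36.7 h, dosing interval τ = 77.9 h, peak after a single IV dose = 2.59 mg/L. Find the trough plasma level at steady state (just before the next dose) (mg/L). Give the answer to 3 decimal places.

k = ln2 / t½ = 0.693147 / 36.7 = 0.01889 h⁻¹
e^(−kτ) = e^(−0.01889 × 77.9) = 0.2296
Accumulation ratio R = 1 / (1 − e^(−kτ)) = 1 / (1 − 0.2296) = 1.298
Steady-state trough = C₀ × R × e^(−kτ) = 2.59 × 1.298 × 0.2296 = 0.7719 mg/L

0.772 mg/L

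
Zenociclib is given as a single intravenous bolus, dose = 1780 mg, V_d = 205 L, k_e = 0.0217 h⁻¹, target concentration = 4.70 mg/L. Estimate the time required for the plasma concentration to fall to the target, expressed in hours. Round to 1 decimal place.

28.3 h

C₀ = Dose / Vd = 1780 / 205 = 8.683 mg/L
t = ln(C₀ / C) / k = ln(8.683 / 4.70) / 0.02170
  = ln(1.847) / 0.02170 = 0.6136 / 0.02170 = 28.28 h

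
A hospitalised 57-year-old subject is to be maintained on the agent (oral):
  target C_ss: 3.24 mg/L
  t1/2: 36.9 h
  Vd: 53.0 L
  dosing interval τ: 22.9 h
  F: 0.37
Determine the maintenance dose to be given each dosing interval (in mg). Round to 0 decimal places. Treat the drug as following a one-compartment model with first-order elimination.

k = ln2 / t½ = 0.693147 / 36.9 = 0.01878 h⁻¹
CL = k × Vd = 0.01878 × 53.0 = 0.9953 L/h
At steady state, F × (Dose/τ) = Css × CL.
Dose = Css × CL × τ / F = 3.24 × 0.9953 × 22.9 / 0.37 = 199.6 mg

200 mg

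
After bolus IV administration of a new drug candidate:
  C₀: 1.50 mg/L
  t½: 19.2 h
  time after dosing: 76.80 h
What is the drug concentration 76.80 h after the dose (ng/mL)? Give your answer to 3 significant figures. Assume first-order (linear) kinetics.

k = ln2 / t½ = 0.693147 / 19.2 = 0.03610 h⁻¹
t / t½ = 76.80 / 19.2 = 4 half-lives
C = C₀ × (1/2)^4 = 1.500 × 0.06250 = 0.09375 mg/L
Convert: 0.09375 mg/L × 1000 = 93.75 ng/mL

93.8 ng/mL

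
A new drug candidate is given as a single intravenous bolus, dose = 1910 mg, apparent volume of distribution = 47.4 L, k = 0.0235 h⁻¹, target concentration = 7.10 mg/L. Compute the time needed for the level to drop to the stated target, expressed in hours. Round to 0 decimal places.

74 h

C₀ = Dose / Vd = 1910 / 47.4 = 40.30 mg/L
t = ln(C₀ / C) / k = ln(40.30 / 7.10) / 0.02350
  = ln(5.676) / 0.02350 = 1.736 / 0.02350 = 73.87 h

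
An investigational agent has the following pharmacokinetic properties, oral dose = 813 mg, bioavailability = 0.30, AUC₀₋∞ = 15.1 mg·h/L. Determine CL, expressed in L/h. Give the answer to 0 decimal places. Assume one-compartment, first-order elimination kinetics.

CL = F·Dose / AUC = 0.30 × 813 / 15.1 = 16.15 L/h

16 L/h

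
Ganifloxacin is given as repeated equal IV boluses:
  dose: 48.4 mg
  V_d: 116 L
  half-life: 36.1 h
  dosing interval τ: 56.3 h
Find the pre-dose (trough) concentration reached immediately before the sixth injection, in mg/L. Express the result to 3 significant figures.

0.213 mg/L

C₀ per dose = Dose / Vd = 48.4 / 116 = 0.4172 mg/L
k = ln2 / t½ = 0.693147 / 36.1 = 0.01920 h⁻¹
Fraction remaining after one interval: r = e^(−kτ) = e^(−0.01920 × 56.3) = 0.3393
Before dose 6, 5 doses have been given (aged 1τ, 2τ, 3τ, 4τ, 5τ).
C_trough = C₀ × (r + r² + … + r^5) = C₀ × r(1−r^5)/(1−r)
        = 0.4172 × 0.3393 × (1 − 0.004497) / (1 − 0.3393) = 0.2133 mg/L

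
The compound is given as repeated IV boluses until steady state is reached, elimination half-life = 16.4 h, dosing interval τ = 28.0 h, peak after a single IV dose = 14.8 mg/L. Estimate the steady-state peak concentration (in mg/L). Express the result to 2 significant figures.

21 mg/L

k = ln2 / t½ = 0.693147 / 16.4 = 0.04227 h⁻¹
e^(−kτ) = e^(−0.04227 × 28.0) = 0.3062
Accumulation ratio R = 1 / (1 − e^(−kτ)) = 1 / (1 − 0.3062) = 1.441
Steady-state peak = C₀ × R = 14.8 × 1.441 = 21.33 mg/L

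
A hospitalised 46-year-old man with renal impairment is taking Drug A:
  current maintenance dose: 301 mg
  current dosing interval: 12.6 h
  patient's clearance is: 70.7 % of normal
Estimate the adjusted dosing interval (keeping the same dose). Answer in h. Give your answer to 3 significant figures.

17.8 h

To keep the same average steady-state level, dosing rate must scale with clearance.
CL ratio = 70.7 / 100 = 0.7070
New interval (same dose) = 12.6 / 0.7070 = 17.82 h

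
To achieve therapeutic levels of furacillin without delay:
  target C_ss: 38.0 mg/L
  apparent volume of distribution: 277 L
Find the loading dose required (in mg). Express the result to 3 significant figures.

10500 mg

LD = Css × Vd = 38.0 × 277 = 10530 mg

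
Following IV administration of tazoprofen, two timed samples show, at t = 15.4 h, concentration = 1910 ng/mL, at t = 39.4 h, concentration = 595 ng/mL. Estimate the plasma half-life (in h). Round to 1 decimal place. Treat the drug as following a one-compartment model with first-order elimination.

k = ln(C₁/C₂) / (t₂ − t₁) = ln(1910/595) / (39.4 − 15.4)
  = 1.166 / 24.00 = 0.04858 h⁻¹
t½ = ln2 / k = 0.693147 / 0.04858 = 14.27 h

14.3 h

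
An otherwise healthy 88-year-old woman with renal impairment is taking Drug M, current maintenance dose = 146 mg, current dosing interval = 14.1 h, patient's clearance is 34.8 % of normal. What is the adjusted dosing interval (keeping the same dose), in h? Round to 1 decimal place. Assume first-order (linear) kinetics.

40.5 h

To keep the same average steady-state level, dosing rate must scale with clearance.
CL ratio = 34.8 / 100 = 0.3480
New interval (same dose) = 14.1 / 0.3480 = 40.52 h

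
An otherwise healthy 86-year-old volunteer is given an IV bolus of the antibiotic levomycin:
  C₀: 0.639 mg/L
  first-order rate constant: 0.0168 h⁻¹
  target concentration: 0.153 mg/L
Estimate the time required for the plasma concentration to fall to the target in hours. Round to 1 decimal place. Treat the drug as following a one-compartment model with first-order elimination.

85.1 h

t = ln(C₀ / C) / k = ln(0.6390 / 0.153) / 0.01680
  = ln(4.176) / 0.01680 = 1.429 / 0.01680 = 85.06 h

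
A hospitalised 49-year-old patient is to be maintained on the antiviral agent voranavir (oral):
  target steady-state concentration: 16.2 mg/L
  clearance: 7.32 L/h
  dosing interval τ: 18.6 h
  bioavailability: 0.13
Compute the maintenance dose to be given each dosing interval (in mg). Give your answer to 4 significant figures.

16970 mg

At steady state, F × (Dose/τ) = Css × CL.
Dose = Css × CL × τ / F = 16.2 × 7.320 × 18.6 / 0.13 = 16970 mg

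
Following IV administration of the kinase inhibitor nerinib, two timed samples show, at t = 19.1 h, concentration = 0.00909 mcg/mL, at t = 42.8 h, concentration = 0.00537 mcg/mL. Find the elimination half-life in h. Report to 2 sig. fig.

k = ln(C₁/C₂) / (t₂ − t₁) = ln(0.00909/0.00537) / (42.8 − 19.1)
  = 0.5263 / 23.70 = 0.02221 h⁻¹
t½ = ln2 / k = 0.693147 / 0.02221 = 31.21 h

31 h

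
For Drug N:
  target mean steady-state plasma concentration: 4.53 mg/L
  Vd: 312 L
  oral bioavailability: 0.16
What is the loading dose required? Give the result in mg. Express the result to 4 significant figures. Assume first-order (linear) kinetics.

LD = Css × Vd / F = 4.53 × 312 / 0.16 = 8834 mg

8834 mg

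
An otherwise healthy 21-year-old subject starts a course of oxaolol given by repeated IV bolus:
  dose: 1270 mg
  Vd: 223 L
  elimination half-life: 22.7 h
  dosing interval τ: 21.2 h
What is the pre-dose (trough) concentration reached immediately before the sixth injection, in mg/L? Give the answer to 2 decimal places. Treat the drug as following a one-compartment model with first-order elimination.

6.01 mg/L

C₀ per dose = Dose / Vd = 1270 / 223 = 5.695 mg/L
k = ln2 / t½ = 0.693147 / 22.7 = 0.03054 h⁻¹
Fraction remaining after one interval: r = e^(−kτ) = e^(−0.03054 × 21.2) = 0.5234
Before dose 6, 5 doses have been given (aged 1τ, 2τ, 3τ, 4τ, 5τ).
C_trough = C₀ × (r + r² + … + r^5) = C₀ × r(1−r^5)/(1−r)
        = 5.695 × 0.5234 × (1 − 0.03928) / (1 − 0.5234) = 6.009 mg/L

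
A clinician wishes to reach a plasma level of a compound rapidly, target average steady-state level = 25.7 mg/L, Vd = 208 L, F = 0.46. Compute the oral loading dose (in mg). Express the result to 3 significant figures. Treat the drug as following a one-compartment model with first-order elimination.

11600 mg

LD = Css × Vd / F = 25.7 × 208 / 0.46 = 11620 mg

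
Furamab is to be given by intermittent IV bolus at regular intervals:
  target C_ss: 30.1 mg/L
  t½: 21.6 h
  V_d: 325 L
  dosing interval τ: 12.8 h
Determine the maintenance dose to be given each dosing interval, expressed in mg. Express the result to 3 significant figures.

k = ln2 / t½ = 0.693147 / 21.6 = 0.03209 h⁻¹
CL = k × Vd = 0.03209 × 325 = 10.43 L/h
At steady state, Dose/τ = Css × CL.
Dose = Css × CL × τ = 30.1 × 10.43 × 12.8 = 4018 mg

4020 mg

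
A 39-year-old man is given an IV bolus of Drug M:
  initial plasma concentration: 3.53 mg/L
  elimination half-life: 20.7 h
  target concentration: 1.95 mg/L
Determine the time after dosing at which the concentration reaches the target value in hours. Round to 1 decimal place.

17.7 h

k = ln2 / t½ = 0.693147 / 20.7 = 0.03349 h⁻¹
t = ln(C₀ / C) / k = ln(3.530 / 1.95) / 0.03349
  = ln(1.810) / 0.03349 = 0.5933 / 0.03349 = 17.72 h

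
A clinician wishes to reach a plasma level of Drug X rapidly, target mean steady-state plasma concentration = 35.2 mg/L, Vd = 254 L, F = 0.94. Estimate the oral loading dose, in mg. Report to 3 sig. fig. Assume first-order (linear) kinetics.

LD = Css × Vd / F = 35.2 × 254 / 0.94 = 9511 mg

9510 mg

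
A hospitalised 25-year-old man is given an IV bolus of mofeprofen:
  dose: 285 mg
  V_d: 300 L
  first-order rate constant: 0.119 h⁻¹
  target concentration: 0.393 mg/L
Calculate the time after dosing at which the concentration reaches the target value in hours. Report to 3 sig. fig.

7.42 h

C₀ = Dose / Vd = 285.0 / 300 = 0.9500 mg/L
t = ln(C₀ / C) / k = ln(0.9500 / 0.393) / 0.1190
  = ln(2.417) / 0.1190 = 0.8825 / 0.1190 = 7.416 h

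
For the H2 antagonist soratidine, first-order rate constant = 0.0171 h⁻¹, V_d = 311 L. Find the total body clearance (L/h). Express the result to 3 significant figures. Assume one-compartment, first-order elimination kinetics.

CL = k × Vd = 0.0171 × 311 = 5.318 L/h

5.32 L/h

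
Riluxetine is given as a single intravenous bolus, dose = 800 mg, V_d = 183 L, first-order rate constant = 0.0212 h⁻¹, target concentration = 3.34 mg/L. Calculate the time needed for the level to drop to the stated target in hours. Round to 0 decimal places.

13 h

C₀ = Dose / Vd = 800.0 / 183 = 4.372 mg/L
t = ln(C₀ / C) / k = ln(4.372 / 3.34) / 0.02120
  = ln(1.309) / 0.02120 = 0.2693 / 0.02120 = 12.70 h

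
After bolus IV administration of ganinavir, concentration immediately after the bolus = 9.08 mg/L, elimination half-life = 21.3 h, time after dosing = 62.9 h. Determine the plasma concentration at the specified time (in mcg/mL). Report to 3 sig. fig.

k = ln2 / t½ = 0.693147 / 21.3 = 0.03254 h⁻¹
C = C₀ · e^(−k·t) = 9.080 × e^(−0.03254 × 62.9)
  = 9.080 × 0.1292 = 1.173 mg/L
(1.173 mg/L = 1.173 mcg/mL)

1.17 mcg/mL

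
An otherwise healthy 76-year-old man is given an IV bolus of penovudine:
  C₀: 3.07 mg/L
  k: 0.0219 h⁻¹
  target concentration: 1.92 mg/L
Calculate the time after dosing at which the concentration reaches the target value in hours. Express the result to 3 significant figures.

21.4 h

t = ln(C₀ / C) / k = ln(3.070 / 1.92) / 0.02190
  = ln(1.599) / 0.02190 = 0.4694 / 0.02190 = 21.43 h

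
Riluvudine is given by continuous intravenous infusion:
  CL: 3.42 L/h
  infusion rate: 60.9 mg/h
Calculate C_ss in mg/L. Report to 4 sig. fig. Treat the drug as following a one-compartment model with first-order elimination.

At steady state Css = R₀ / CL = 60.9 / 3.420 = 17.81 mg/L

17.81 mg/L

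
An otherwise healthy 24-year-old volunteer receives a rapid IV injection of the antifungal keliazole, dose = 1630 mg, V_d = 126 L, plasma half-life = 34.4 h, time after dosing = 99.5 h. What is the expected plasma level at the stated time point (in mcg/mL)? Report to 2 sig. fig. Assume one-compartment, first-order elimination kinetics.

C₀ = Dose / Vd = 1630 / 126 = 12.94 mg/L
k = ln2 / t½ = 0.693147 / 34.4 = 0.02015 h⁻¹
C = C₀ · e^(−k·t) = 12.94 × e^(−0.02015 × 99.5)
  = 12.94 × 0.1347 = 1.743 mg/L
(1.743 mg/L = 1.743 mcg/mL)

1.7 mcg/mL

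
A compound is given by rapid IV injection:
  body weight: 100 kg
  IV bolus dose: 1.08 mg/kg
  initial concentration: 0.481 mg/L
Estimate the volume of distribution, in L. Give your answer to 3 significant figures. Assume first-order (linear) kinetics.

Dose = 1.08 × 100 = 108.0 mg
Vd = Dose / C₀ = 108.0 / 0.481 = 224.5 L

225 L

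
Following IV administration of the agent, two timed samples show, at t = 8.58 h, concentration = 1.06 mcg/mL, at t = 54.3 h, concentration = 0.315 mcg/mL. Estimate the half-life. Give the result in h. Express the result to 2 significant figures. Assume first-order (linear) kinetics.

k = ln(C₁/C₂) / (t₂ − t₁) = ln(1.06/0.315) / (54.3 − 8.58)
  = 1.213 / 45.72 = 0.02653 h⁻¹
t½ = ln2 / k = 0.693147 / 0.02653 = 26.13 h

26 h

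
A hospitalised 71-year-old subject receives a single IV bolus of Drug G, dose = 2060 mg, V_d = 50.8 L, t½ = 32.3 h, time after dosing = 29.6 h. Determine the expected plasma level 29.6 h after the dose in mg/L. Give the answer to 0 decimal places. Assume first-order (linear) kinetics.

21 mg/L

C₀ = Dose / Vd = 2060 / 50.8 = 40.55 mg/L
k = ln2 / t½ = 0.693147 / 32.3 = 0.02146 h⁻¹
C = C₀ · e^(−k·t) = 40.55 × e^(−0.02146 × 29.6)
  = 40.55 × 0.5298 = 21.48 mg/L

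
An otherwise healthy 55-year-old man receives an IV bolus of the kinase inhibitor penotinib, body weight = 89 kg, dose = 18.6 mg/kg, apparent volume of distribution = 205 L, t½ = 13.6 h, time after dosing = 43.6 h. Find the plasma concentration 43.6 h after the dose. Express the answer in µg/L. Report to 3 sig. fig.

875 µg/L

Total dose = 18.6 × 89 = 1655 mg
C₀ = Dose / Vd = 1655 / 205 = 8.073 mg/L
k = ln2 / t½ = 0.693147 / 13.6 = 0.05097 h⁻¹
C = C₀ · e^(−k·t) = 8.073 × e^(−0.05097 × 43.6)
  = 8.073 × 0.1084 = 0.8751 mg/L
Convert: 0.8751 mg/L × 1000 = 875.1 µg/L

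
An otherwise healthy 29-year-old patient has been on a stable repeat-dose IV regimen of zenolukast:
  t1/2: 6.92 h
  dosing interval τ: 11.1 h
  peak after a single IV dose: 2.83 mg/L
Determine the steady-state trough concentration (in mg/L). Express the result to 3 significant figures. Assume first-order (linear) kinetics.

k = ln2 / t½ = 0.693147 / 6.92 = 0.1002 h⁻¹
e^(−kτ) = e^(−0.1002 × 11.1) = 0.3288
Accumulation ratio R = 1 / (1 − e^(−kτ)) = 1 / (1 − 0.3288) = 1.490
Steady-state trough = C₀ × R × e^(−kτ) = 2.83 × 1.490 × 0.3288 = 1.386 mg/L

1.39 mg/L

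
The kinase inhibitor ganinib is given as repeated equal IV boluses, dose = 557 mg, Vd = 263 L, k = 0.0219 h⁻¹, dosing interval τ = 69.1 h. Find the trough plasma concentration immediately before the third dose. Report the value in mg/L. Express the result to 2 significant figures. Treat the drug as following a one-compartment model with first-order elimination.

0.57 mg/L

C₀ per dose = Dose / Vd = 557 / 263 = 2.118 mg/L
Fraction remaining after one interval: r = e^(−kτ) = e^(−0.02190 × 69.1) = 0.2202
Before dose 3, 2 doses have been given (aged 1τ, 2τ).
C_trough = C₀ × (r + r²) = 2.118 × (0.2202 + 0.04849) = 0.5691 mg/L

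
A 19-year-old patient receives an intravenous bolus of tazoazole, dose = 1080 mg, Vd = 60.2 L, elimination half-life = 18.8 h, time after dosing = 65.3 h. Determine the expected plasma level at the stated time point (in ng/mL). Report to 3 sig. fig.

C₀ = Dose / Vd = 1080 / 60.2 = 17.94 mg/L
k = ln2 / t½ = 0.693147 / 18.8 = 0.03687 h⁻¹
C = C₀ · e^(−k·t) = 17.94 × e^(−0.03687 × 65.3)
  = 17.94 × 0.09003 = 1.615 mg/L
Convert: 1.615 mg/L × 1000 = 1615 ng/mL

1620 ng/mL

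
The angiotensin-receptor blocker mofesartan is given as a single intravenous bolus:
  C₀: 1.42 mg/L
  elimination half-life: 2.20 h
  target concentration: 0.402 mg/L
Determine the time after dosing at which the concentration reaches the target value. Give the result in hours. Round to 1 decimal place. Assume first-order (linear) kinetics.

4.0 h

k = ln2 / t½ = 0.693147 / 2.20 = 0.3151 h⁻¹
t = ln(C₀ / C) / k = ln(1.420 / 0.402) / 0.3151
  = ln(3.532) / 0.3151 = 1.262 / 0.3151 = 4.005 h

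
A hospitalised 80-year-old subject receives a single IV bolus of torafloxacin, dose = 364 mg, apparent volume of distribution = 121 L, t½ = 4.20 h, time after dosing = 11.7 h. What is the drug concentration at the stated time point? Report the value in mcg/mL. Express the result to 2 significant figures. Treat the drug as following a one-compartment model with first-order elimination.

C₀ = Dose / Vd = 364.0 / 121 = 3.008 mg/L
k = ln2 / t½ = 0.693147 / 4.20 = 0.1650 h⁻¹
C = C₀ · e^(−k·t) = 3.008 × e^(−0.1650 × 11.7)
  = 3.008 × 0.1451 = 0.4365 mg/L
(0.4365 mg/L = 0.4365 mcg/mL)

0.44 mcg/mL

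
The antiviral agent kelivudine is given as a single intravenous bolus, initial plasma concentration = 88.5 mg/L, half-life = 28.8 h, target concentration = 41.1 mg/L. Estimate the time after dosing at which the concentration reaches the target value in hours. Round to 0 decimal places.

32 h

k = ln2 / t½ = 0.693147 / 28.8 = 0.02407 h⁻¹
t = ln(C₀ / C) / k = ln(88.50 / 41.1) / 0.02407
  = ln(2.153) / 0.02407 = 0.7669 / 0.02407 = 31.86 h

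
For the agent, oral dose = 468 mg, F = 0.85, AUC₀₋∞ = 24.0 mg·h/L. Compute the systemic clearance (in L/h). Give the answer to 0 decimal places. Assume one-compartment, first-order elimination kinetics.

CL = F·Dose / AUC = 0.85 × 468 / 24.0 = 16.58 L/h

17 L/h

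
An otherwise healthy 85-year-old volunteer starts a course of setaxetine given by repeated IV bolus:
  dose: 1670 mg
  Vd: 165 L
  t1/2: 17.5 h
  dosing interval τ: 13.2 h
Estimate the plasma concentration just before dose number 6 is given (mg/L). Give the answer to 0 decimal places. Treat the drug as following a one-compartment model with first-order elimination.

C₀ per dose = Dose / Vd = 1670 / 165 = 10.12 mg/L
k = ln2 / t½ = 0.693147 / 17.5 = 0.03961 h⁻¹
Fraction remaining after one interval: r = e^(−kτ) = e^(−0.03961 × 13.2) = 0.5928
Before dose 6, 5 doses have been given (aged 1τ, 2τ, 3τ, 4τ, 5τ).
C_trough = C₀ × (r + r² + … + r^5) = C₀ × r(1−r^5)/(1−r)
        = 10.12 × 0.5928 × (1 − 0.07321) / (1 − 0.5928) = 13.65 mg/L

14 mg/L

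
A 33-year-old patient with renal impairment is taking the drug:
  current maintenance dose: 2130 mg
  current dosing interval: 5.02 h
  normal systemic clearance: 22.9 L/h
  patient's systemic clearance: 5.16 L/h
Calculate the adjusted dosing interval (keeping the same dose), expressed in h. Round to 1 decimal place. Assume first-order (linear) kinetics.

22.3 h

To keep the same average steady-state level, dosing rate must scale with clearance.
CL ratio = 5.16 / 22.9 = 0.2253
New interval (same dose) = 5.02 / 0.2253 = 22.28 h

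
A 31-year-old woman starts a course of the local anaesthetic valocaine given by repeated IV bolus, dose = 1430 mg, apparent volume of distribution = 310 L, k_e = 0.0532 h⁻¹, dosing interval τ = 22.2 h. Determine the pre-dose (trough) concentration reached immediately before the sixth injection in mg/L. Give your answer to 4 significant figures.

2.038 mg/L

C₀ per dose = Dose / Vd = 1430 / 310 = 4.613 mg/L
Fraction remaining after one interval: r = e^(−kτ) = e^(−0.05320 × 22.2) = 0.3070
Before dose 6, 5 doses have been given (aged 1τ, 2τ, 3τ, 4τ, 5τ).
C_trough = C₀ × (r + r² + … + r^5) = C₀ × r(1−r^5)/(1−r)
        = 4.613 × 0.3070 × (1 − 0.002727) / (1 − 0.3070) = 2.038 mg/L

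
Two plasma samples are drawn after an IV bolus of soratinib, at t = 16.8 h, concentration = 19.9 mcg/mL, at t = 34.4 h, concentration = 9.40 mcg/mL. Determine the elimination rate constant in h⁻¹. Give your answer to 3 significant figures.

k = ln(C₁/C₂) / (t₂ − t₁) = ln(19.9/9.40) / (34.4 − 16.8)
  = 0.7500 / 17.60 = 0.04261 h⁻¹

0.0426 h⁻¹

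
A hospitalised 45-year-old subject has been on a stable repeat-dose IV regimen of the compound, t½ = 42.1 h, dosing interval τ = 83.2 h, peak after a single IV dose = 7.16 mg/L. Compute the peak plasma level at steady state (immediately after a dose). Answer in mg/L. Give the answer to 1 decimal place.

9.6 mg/L

k = ln2 / t½ = 0.693147 / 42.1 = 0.01646 h⁻¹
e^(−kτ) = e^(−0.01646 × 83.2) = 0.2542
Accumulation ratio R = 1 / (1 − e^(−kτ)) = 1 / (1 − 0.2542) = 1.341
Steady-state peak = C₀ × R = 7.16 × 1.341 = 9.602 mg/L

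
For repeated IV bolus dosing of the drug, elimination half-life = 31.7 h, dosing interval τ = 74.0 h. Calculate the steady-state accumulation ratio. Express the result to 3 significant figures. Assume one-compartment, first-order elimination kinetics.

1.25

k = ln2 / t½ = 0.693147 / 31.7 = 0.02187 h⁻¹
e^(−kτ) = e^(−0.02187 × 74.0) = 0.1982
Accumulation ratio R = 1 / (1 − e^(−kτ)) = 1 / (1 − 0.1982) = 1.247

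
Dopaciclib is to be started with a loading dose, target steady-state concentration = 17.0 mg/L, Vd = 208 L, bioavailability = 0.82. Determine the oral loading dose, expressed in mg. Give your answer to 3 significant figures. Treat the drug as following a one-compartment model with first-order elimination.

LD = Css × Vd / F = 17.0 × 208 / 0.82 = 4312 mg

4310 mg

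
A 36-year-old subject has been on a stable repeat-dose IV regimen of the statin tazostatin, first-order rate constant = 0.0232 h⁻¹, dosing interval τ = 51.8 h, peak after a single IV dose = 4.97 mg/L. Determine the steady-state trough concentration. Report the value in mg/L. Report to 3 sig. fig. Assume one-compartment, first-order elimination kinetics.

2.14 mg/L

e^(−kτ) = e^(−0.02320 × 51.8) = 0.3007
Accumulation ratio R = 1 / (1 − e^(−kτ)) = 1 / (1 − 0.3007) = 1.430
Steady-state trough = C₀ × R × e^(−kτ) = 4.97 × 1.430 × 0.3007 = 2.137 mg/L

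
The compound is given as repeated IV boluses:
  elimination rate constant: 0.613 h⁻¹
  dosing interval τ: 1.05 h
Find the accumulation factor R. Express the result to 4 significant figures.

e^(−kτ) = e^(−0.6130 × 1.05) = 0.5254
Accumulation ratio R = 1 / (1 − e^(−kτ)) = 1 / (1 − 0.5254) = 2.107

2.107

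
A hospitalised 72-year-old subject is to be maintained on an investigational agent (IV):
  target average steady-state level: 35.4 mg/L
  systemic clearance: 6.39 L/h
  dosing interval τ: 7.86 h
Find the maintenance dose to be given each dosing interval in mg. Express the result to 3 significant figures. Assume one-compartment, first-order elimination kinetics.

At steady state, Dose/τ = Css × CL.
Dose = Css × CL × τ = 35.4 × 6.390 × 7.86 = 1778 mg

1780 mg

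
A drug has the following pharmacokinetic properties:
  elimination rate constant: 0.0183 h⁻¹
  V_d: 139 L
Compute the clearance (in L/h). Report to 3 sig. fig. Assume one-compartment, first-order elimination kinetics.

2.54 L/h

CL = k × Vd = 0.0183 × 139 = 2.544 L/h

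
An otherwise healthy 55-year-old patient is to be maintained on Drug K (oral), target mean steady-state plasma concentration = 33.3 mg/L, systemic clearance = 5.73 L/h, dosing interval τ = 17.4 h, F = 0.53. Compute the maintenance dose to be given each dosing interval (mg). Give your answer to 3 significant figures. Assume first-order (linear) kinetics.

6260 mg

At steady state, F × (Dose/τ) = Css × CL.
Dose = Css × CL × τ / F = 33.3 × 5.730 × 17.4 / 0.53 = 6264 mg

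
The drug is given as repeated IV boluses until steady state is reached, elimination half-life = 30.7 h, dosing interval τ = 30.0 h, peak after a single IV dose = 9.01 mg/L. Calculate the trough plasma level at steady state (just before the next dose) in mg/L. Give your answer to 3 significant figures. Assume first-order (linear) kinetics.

9.30 mg/L

k = ln2 / t½ = 0.693147 / 30.7 = 0.02258 h⁻¹
e^(−kτ) = e^(−0.02258 × 30.0) = 0.5079
Accumulation ratio R = 1 / (1 − e^(−kτ)) = 1 / (1 − 0.5079) = 2.032
Steady-state trough = C₀ × R × e^(−kτ) = 9.01 × 2.032 × 0.5079 = 9.299 mg/L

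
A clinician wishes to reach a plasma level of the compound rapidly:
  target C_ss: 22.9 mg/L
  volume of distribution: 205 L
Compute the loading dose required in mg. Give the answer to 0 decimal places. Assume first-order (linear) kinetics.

LD = Css × Vd = 22.9 × 205 = 4695 mg

4695 mg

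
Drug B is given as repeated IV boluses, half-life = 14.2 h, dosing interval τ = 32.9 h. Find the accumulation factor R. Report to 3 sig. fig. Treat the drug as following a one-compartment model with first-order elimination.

k = ln2 / t½ = 0.693147 / 14.2 = 0.04881 h⁻¹
e^(−kτ) = e^(−0.04881 × 32.9) = 0.2007
Accumulation ratio R = 1 / (1 − e^(−kτ)) = 1 / (1 − 0.2007) = 1.251

1.25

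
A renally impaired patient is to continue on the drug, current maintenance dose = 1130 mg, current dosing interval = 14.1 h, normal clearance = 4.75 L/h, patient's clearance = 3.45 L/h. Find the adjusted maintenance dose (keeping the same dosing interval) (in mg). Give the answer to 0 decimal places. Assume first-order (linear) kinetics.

821 mg

To keep the same average steady-state level, dosing rate must scale with clearance.
CL ratio = 3.45 / 4.75 = 0.7263
New dose (same interval) = 1130 × 0.7263 = 820.7 mg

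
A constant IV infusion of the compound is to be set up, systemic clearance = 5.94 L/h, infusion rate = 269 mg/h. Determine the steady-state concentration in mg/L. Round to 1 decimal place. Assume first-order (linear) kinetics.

At steady state Css = R₀ / CL = 269 / 5.940 = 45.29 mg/L

45.3 mg/L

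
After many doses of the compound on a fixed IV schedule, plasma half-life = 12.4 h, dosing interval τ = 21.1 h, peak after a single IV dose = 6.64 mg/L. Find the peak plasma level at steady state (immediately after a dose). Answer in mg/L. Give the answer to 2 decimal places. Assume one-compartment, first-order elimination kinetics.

9.59 mg/L

k = ln2 / t½ = 0.693147 / 12.4 = 0.05590 h⁻¹
e^(−kτ) = e^(−0.05590 × 21.1) = 0.3074
Accumulation ratio R = 1 / (1 − e^(−kτ)) = 1 / (1 − 0.3074) = 1.444
Steady-state peak = C₀ × R = 6.64 × 1.444 = 9.588 mg/L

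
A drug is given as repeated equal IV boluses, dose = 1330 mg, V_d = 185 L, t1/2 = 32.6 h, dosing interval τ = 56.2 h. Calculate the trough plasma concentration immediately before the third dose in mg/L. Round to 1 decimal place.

C₀ per dose = Dose / Vd = 1330 / 185 = 7.189 mg/L
k = ln2 / t½ = 0.693147 / 32.6 = 0.02126 h⁻¹
Fraction remaining after one interval: r = e^(−kτ) = e^(−0.02126 × 56.2) = 0.3028
Before dose 3, 2 doses have been given (aged 1τ, 2τ).
C_trough = C₀ × (r + r²) = 7.189 × (0.3028 + 0.09169) = 2.836 mg/L

2.8 mg/L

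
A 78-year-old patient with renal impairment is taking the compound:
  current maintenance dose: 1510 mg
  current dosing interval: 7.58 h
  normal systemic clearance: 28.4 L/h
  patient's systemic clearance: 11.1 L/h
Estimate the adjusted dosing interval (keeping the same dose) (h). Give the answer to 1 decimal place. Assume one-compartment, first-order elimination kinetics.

To keep the same average steady-state level, dosing rate must scale with clearance.
CL ratio = 11.1 / 28.4 = 0.3908
New interval (same dose) = 7.58 / 0.3908 = 19.40 h

19.4 h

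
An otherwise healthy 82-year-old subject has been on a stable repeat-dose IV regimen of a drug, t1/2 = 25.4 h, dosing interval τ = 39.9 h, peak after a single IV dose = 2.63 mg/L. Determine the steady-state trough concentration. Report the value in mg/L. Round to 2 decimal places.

k = ln2 / t½ = 0.693147 / 25.4 = 0.02729 h⁻¹
e^(−kτ) = e^(−0.02729 × 39.9) = 0.3366
Accumulation ratio R = 1 / (1 − e^(−kτ)) = 1 / (1 − 0.3366) = 1.507
Steady-state trough = C₀ × R × e^(−kτ) = 2.63 × 1.507 × 0.3366 = 1.334 mg/L

1.33 mg/L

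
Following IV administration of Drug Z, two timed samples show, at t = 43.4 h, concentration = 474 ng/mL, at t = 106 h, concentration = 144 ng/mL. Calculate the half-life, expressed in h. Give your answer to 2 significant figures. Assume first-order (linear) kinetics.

k = ln(C₁/C₂) / (t₂ − t₁) = ln(474/144) / (106 − 43.4)
  = 1.191 / 62.60 = 0.01903 h⁻¹
t½ = ln2 / k = 0.693147 / 0.01903 = 36.42 h

36 h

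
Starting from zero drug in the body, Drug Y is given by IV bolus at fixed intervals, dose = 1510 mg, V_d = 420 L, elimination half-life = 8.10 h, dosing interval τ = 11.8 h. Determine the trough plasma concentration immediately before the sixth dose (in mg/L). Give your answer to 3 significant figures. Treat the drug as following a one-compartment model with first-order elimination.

C₀ per dose = Dose / Vd = 1510 / 420 = 3.595 mg/L
k = ln2 / t½ = 0.693147 / 8.10 = 0.08557 h⁻¹
Fraction remaining after one interval: r = e^(−kτ) = e^(−0.08557 × 11.8) = 0.3643
Before dose 6, 5 doses have been given (aged 1τ, 2τ, 3τ, 4τ, 5τ).
C_trough = C₀ × (r + r² + … + r^5) = C₀ × r(1−r^5)/(1−r)
        = 3.595 × 0.3643 × (1 − 0.006416) / (1 − 0.3643) = 2.047 mg/L

2.05 mg/L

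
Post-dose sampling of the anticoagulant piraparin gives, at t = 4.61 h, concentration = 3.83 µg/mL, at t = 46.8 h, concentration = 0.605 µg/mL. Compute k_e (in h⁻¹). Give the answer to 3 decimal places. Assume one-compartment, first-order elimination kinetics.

0.044 h⁻¹

k = ln(C₁/C₂) / (t₂ − t₁) = ln(3.83/0.605) / (46.8 − 4.61)
  = 1.845 / 42.19 = 0.04373 h⁻¹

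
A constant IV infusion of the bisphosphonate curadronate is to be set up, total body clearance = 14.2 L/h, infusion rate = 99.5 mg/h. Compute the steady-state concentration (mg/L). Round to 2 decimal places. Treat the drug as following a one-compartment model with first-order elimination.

7.01 mg/L

At steady state Css = R₀ / CL = 99.5 / 14.20 = 7.007 mg/L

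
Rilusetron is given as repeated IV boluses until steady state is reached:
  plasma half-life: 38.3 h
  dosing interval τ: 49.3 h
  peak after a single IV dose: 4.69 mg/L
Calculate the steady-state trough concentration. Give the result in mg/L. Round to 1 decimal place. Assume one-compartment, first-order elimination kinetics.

3.3 mg/L

k = ln2 / t½ = 0.693147 / 38.3 = 0.01810 h⁻¹
e^(−kτ) = e^(−0.01810 × 49.3) = 0.4097
Accumulation ratio R = 1 / (1 − e^(−kτ)) = 1 / (1 − 0.4097) = 1.694
Steady-state trough = C₀ × R × e^(−kτ) = 4.69 × 1.694 × 0.4097 = 3.255 mg/L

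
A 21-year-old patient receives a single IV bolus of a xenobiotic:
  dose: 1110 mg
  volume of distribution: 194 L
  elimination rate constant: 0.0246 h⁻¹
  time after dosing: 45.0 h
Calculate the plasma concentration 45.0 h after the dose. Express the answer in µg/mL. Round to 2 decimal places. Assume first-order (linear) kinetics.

1.89 µg/mL

C₀ = Dose / Vd = 1110 / 194 = 5.722 mg/L
C = C₀ · e^(−k·t) = 5.722 × e^(−0.02460 × 45.0)
  = 5.722 × 0.3305 = 1.891 mg/L
(1.891 mg/L = 1.891 µg/mL)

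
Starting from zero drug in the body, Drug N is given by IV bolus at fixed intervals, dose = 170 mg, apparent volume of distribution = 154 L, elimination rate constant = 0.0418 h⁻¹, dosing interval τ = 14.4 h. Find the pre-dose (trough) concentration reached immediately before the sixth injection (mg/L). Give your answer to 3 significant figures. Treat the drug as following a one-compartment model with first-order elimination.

1.27 mg/L

C₀ per dose = Dose / Vd = 170 / 154 = 1.104 mg/L
Fraction remaining after one interval: r = e^(−kτ) = e^(−0.04180 × 14.4) = 0.5478
Before dose 6, 5 doses have been given (aged 1τ, 2τ, 3τ, 4τ, 5τ).
C_trough = C₀ × (r + r² + … + r^5) = C₀ × r(1−r^5)/(1−r)
        = 1.104 × 0.5478 × (1 − 0.04933) / (1 − 0.5478) = 1.271 mg/L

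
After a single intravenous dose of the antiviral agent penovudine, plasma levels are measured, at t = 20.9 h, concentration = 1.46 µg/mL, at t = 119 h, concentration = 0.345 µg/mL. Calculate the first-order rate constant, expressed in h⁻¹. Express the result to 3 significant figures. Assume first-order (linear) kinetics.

k = ln(C₁/C₂) / (t₂ − t₁) = ln(1.46/0.345) / (119 − 20.9)
  = 1.443 / 98.10 = 0.01471 h⁻¹

0.0147 h⁻¹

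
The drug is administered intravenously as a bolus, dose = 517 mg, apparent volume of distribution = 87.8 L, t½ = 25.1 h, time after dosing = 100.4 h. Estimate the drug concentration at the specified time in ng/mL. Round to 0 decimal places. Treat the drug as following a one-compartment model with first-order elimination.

C₀ = Dose / Vd = 517.0 / 87.8 = 5.888 mg/L
k = ln2 / t½ = 0.693147 / 25.1 = 0.02762 h⁻¹
t / t½ = 100.4 / 25.1 = 4 half-lives
C = C₀ × (1/2)^4 = 5.888 × 0.06250 = 0.3680 mg/L
Convert: 0.3680 mg/L × 1000 = 368.0 ng/mL

368 ng/mL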